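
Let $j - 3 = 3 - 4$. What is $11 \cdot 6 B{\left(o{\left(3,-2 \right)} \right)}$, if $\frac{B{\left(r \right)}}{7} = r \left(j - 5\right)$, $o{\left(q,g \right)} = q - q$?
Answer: $0$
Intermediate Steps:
$o{\left(q,g \right)} = 0$
$j = 2$ ($j = 3 + \left(3 - 4\right) = 3 - 1 = 2$)
$B{\left(r \right)} = - 21 r$ ($B{\left(r \right)} = 7 r \left(2 - 5\right) = 7 r \left(-3\right) = 7 \left(- 3 r\right) = - 21 r$)
$11 \cdot 6 B{\left(o{\left(3,-2 \right)} \right)} = 11 \cdot 6 \left(\left(-21\right) 0\right) = 66 \cdot 0 = 0$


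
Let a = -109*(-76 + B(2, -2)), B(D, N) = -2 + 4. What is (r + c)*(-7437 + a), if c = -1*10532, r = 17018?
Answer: 4079694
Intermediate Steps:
B(D, N) = 2
c = -10532
a = 8066 (a = -109*(-76 + 2) = -109*(-74) = -1*(-8066) = 8066)
(r + c)*(-7437 + a) = (17018 - 10532)*(-7437 + 8066) = 6486*629 = 4079694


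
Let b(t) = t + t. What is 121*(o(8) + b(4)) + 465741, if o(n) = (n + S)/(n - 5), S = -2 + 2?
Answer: 1401095/3 ≈ 4.6703e+5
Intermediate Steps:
S = 0
b(t) = 2*t
o(n) = n/(-5 + n) (o(n) = (n + 0)/(n - 5) = n/(-5 + n))
121*(o(8) + b(4)) + 465741 = 121*(8/(-5 + 8) + 2*4) + 465741 = 121*(8/3 + 8) + 465741 = 121*(32/3) + 465741 = 3872/3 + 465741 = 1401095/3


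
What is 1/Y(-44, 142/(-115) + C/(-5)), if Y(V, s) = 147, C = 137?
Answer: 1/147 ≈ 0.0068027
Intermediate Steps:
1/Y(-44, 142/(-115) + C/(-5)) = 1/147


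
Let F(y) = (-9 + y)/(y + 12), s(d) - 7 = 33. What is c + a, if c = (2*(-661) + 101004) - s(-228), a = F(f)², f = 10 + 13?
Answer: 2491054/25 ≈ 99642.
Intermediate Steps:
s(d) = 40 (s(d) = 7 + 33 = 40)
f = 23
F(y) = (-9 + y)/(12 + y)
a = 4/25 (a = ((-9 + 23)/(12 + 23))² = (14/35)² = ((1/35)*14)² = (⅖)² = 4/25 ≈ 0.16000)
c = 99642 (c = (2*(-661) + 101004) - 1*40 = (-1322 + 101004) - 40 = 99682 - 40 = 99642)
c + a = 99642 + 4/25 = 2491054/25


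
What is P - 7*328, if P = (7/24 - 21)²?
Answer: -1075487/576 ≈ -1867.2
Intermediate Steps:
P = 247009/576 (P = (7*(1/24) - 21)² = (7/24 - 21)² = (-497/24)² = 247009/576 ≈ 428.83)
P - 7*328 = 247009/576 - 7*328 = 247009/576 - 2296 = -1075487/576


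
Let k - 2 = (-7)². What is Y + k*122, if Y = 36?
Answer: 6258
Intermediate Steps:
k = 51 (k = 2 + (-7)² = 2 + 49 = 51)
Y + k*122 = 36 + 51*122 = 36 + 6222 = 6258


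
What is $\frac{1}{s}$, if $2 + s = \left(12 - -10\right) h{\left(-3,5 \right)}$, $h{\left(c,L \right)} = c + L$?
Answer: $\frac{1}{42} \approx 0.02381$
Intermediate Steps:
$h{\left(c,L \right)} = L + c$
$s = 42$ ($s = -2 + \left(12 - -10\right) \left(5 - 3\right) = -2 + \left(12 + 10\right) 2 = -2 + 22 \cdot 2 = -2 + 44 = 42$)
$\frac{1}{s} = \frac{1}{42}$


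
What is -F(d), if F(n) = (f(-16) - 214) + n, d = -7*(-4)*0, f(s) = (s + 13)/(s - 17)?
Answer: 2353/11 ≈ 213.91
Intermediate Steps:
f(s) = (13 + s)/(-17 + s)
d = 0 (d = 28*0 = 0)
F(n) = -2353/11 + n (F(n) = ((13 - 16)/(-17 - 16) - 214) + n = (-3/(-33) - 214) + n = (-1/33*(-3) - 214) + n = (1/11 - 214) + n = -2353/11 + n)
-F(d) = -(-2353/11 + 0) = -1*(-2353/11) = 2353/11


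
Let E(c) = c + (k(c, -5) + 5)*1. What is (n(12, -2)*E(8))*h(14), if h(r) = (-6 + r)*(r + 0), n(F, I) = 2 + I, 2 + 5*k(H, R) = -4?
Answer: 0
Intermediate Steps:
k(H, R) = -6/5 (k(H, R) = -2/5 + (1/5)*(-4) = -2/5 - 4/5 = -6/5)
h(r) = r*(-6 + r) (h(r) = (-6 + r)*r = r*(-6 + r))
E(c) = 19/5 + c (E(c) = c + (-6/5 + 5)*1 = c + (19/5)*1 = c + 19/5 = 19/5 + c)
(n(12, -2)*E(8))*h(14) = ((2 - 2)*(19/5 + 8))*(14*(-6 + 14)) = (0*(59/5))*(14*8) = 0*112 = 0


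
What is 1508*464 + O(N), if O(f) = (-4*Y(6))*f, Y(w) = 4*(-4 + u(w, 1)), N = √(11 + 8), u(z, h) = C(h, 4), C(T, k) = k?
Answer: 699712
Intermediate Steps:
u(z, h) = 4
N = √19 ≈ 4.3589
Y(w) = 0 (Y(w) = 4*(-4 + 4) = 4*0 = 0)
O(f) = 0 (O(f) = (-4*0)*f = 0*f = 0)
1508*464 + O(N) = 1508*464 + 0 = 699712 + 0 = 699712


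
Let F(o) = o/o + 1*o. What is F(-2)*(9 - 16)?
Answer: 7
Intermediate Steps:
F(o) = 1 + o
F(-2)*(9 - 16) = (1 - 2)*(9 - 16) = -1*(-7) = 7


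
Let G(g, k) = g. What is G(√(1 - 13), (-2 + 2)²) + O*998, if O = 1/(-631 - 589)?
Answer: -499/610 + 2*I*√3 ≈ -0.81803 + 3.4641*I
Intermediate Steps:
O = -1/1220 (O = 1/(-1220) = -1/1220 ≈ -0.00081967)
G(√(1 - 13), (-2 + 2)²) + O*998 = √(1 - 13) - 1/1220*998 = √(-12) - 499/610 = 2*I*√3 - 499/610 = -499/610 + 2*I*√3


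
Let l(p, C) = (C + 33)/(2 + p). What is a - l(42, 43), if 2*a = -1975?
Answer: -21763/22 ≈ -989.23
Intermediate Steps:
a = -1975/2 (a = (½)*(-1975) = -1975/2 ≈ -987.50)
l(p, C) = (33 + C)/(2 + p)
a - l(42, 43) = -1975/2 - (33 + 43)/(2 + 42) = -1975/2 - 76/44 = -1975/2 - 1*19/11 = -1975/2 - 19/11 = -21763/22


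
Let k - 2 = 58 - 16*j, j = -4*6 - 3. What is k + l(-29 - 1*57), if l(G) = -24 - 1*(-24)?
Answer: 492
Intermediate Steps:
l(G) = 0 (l(G) = -24 + 24 = 0)
j = -27 (j = -24 - 3 = -27)
k = 492 (k = 2 + (58 - 16*(-27)) = 2 + (58 + 432) = 2 + 490 = 492)
k + l(-29 - 1*57) = 492 + 0 = 492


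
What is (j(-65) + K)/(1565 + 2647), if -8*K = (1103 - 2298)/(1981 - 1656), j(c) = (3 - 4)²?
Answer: 253/730080 ≈ 0.00034654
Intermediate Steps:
j(c) = 1 (j(c) = (-1)² = 1)
K = 239/520 (K = -(1103 - 2298)/(8*(1981 - 1656)) = -(-1195)/(8*325) = -⅛*(-239/65) = 239/520 ≈ 0.45962)
(j(-65) + K)/(1565 + 2647) = (1 + 239/520)/(1565 + 2647) = (759/520)/4212 = (759/520)*(1/4212) = 253/730080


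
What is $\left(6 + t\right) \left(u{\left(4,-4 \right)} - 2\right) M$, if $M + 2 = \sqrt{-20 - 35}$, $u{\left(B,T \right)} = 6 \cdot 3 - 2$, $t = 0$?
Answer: $-168 + 84 i \sqrt{55} \approx -168.0 + 622.96 i$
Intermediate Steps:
$u{\left(B,T \right)} = 16$ ($u{\left(B,T \right)} = 18 - 2 = 16$)
$M = -2 + i \sqrt{55}$ ($M = -2 + \sqrt{-20 - 35} = -2 + \sqrt{-55} = -2 + i \sqrt{55} \approx -2.0 + 7.4162 i$)
$\left(6 + t\right) \left(u{\left(4,-4 \right)} - 2\right) M = \left(6 + 0\right) \left(16 - 2\right) \left(-2 + i \sqrt{55}\right) = 6 \cdot 14 \left(-2 + i \sqrt{55}\right) = 84 \left(-2 + i \sqrt{55}\right) = -168 + 84 i \sqrt{55}$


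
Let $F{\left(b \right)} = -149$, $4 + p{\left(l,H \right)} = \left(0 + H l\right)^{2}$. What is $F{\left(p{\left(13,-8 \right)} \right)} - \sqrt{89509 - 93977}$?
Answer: $-149 - 2 i \sqrt{1117} \approx -149.0 - 66.843 i$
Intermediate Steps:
$p{\left(l,H \right)} = -4 + H^{2} l^{2}$ ($p{\left(l,H \right)} = -4 + \left(0 + H l\right)^{2} = -4 + \left(H l\right)^{2} = -4 + H^{2} l^{2}$)
$F{\left(p{\left(13,-8 \right)} \right)} - \sqrt{89509 - 93977} = -149 - \sqrt{89509 - 93977} = -149 - \sqrt{-4468} = -149 - 2 i \sqrt{1117}$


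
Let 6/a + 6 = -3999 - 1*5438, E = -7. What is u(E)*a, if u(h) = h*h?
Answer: -42/1349 ≈ -0.031134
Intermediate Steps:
u(h) = h²
a = -6/9443 (a = 6/(-6 + (-3999 - 1*5438)) = 6/(-6 + (-3999 - 5438)) = 6/(-6 - 9437) = 6/(-9443) = 6*(-1/9443) = -6/9443 ≈ -0.00063539)
u(E)*a = (-7)²*(-6/9443) = 49*(-6/9443) = -42/1349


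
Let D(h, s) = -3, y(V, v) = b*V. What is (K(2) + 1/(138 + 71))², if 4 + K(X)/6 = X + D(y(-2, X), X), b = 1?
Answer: 39300361/43681 ≈ 899.71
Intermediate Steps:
y(V, v) = V (y(V, v) = 1*V = V)
K(X) = -42 + 6*X (K(X) = -24 + 6*(X - 3) = -24 + 6*(-3 + X) = -24 + (-18 + 6*X) = -42 + 6*X)
(K(2) + 1/(138 + 71))² = ((-42 + 6*2) + 1/(138 + 71))² = ((-42 + 12) + 1/209)² = (-30 + 1/209)² = (-6269/209)² = 39300361/43681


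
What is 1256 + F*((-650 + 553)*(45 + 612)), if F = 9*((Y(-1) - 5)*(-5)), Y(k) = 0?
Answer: -14337769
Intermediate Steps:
F = 225 (F = 9*((0 - 5)*(-5)) = 9*(-5*(-5)) = 9*25 = 225)
1256 + F*((-650 + 553)*(45 + 612)) = 1256 + 225*((-650 + 553)*(45 + 612)) = 1256 + 225*(-97*657) = 1256 + 225*(-63729) = 1256 - 14339025 = -14337769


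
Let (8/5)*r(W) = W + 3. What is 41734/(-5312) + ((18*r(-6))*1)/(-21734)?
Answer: -226716869/28862752 ≈ -7.8550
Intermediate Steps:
r(W) = 15/8 + 5*W/8 (r(W) = 5*(W + 3)/8 = 5*(3 + W)/8 = 15/8 + 5*W/8)
41734/(-5312) + ((18*r(-6))*1)/(-21734) = 41734/(-5312) + ((18*(15/8 + (5/8)*(-6)))*1)/(-21734) = 41734*(-1/5312) + ((18*(15/8 - 15/4))*1)*(-1/21734) = -20867/2656 + ((18*(-15/8))*1)*(-1/21734) = -20867/2656 - 135/4*1*(-1/21734) = -20867/2656 - 135/4*(-1/21734) = -20867/2656 + 135/86936 = -226716869/28862752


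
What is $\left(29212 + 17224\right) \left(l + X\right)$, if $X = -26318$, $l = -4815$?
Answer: $-1445691988$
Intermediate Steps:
$\left(29212 + 17224\right) \left(l + X\right) = \left(29212 + 17224\right) \left(-4815 - 26318\right) = 46436 \left(-31133\right) = -1445691988$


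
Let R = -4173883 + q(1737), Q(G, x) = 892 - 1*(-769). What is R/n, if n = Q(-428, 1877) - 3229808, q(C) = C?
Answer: 4172146/3228147 ≈ 1.2924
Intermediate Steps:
Q(G, x) = 1661 (Q(G, x) = 892 + 769 = 1661)
R = -4172146 (R = -4173883 + 1737 = -4172146)
n = -3228147 (n = 1661 - 3229808 = -3228147)
R/n = -4172146/(-3228147) = -4172146*(-1/3228147) = 4172146/3228147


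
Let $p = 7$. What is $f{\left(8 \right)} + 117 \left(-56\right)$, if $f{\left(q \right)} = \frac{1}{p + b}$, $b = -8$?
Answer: $-6553$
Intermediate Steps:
$f{\left(q \right)} = -1$ ($f{\left(q \right)} = \frac{1}{7 - 8} = \frac{1}{-1} = -1$)
$f{\left(8 \right)} + 117 \left(-56\right) = -1 + 117 \left(-56\right) = -1 - 6552 = -6553$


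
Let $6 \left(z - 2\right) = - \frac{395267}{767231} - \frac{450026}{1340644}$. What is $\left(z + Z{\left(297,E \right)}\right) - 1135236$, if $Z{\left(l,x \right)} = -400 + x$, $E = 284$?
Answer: $- \frac{1167802577864379059}{1028583636764} \approx -1.1354 \cdot 10^{6}$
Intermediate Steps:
$z = \frac{1911302901869}{1028583636764}$ ($z = 2 + \frac{- \frac{395267}{767231} - \frac{450026}{1340644}}{6} = 2 + \frac{\left(-395267\right) \frac{1}{767231} - \frac{225013}{670322}}{6} = 2 + \frac{- \frac{395267}{767231} - \frac{225013}{670322}}{6} = 2 + \frac{1}{6} \left(- \frac{437593114977}{514291818382}\right) = 2 - \frac{145864371659}{1028583636764} = \frac{1911302901869}{1028583636764} \approx 1.8582$)
$\left(z + Z{\left(297,E \right)}\right) - 1135236 = \left(\frac{1911302901869}{1028583636764} + \left(-400 + 284\right)\right) - 1135236 = \left(\frac{1911302901869}{1028583636764} - 116\right) - 1135236 = - \frac{117404398962755}{1028583636764} - 1135236 = - \frac{1167802577864379059}{1028583636764}$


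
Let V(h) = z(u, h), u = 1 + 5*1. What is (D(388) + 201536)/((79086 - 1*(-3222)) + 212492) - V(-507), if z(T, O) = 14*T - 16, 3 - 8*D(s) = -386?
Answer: -14432593/214400 ≈ -67.316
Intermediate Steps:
D(s) = 389/8 (D(s) = 3/8 - 1/8*(-386) = 3/8 + 193/4 = 389/8)
u = 6 (u = 1 + 5 = 6)
z(T, O) = -16 + 14*T
V(h) = 68 (V(h) = -16 + 14*6 = -16 + 84 = 68)
(D(388) + 201536)/((79086 - 1*(-3222)) + 212492) - V(-507) = (389/8 + 201536)/((79086 - 1*(-3222)) + 212492) - 1*68 = 1612677/(8*((79086 + 3222) + 212492)) - 68 = 1612677/(8*(82308 + 212492)) - 68 = (1612677/8)/294800 - 68 = (1612677/8)*(1/294800) - 68 = 146607/214400 - 68 = -14432593/214400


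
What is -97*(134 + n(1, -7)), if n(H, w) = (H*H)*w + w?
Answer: -11640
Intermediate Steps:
n(H, w) = w + w*H² (n(H, w) = H²*w + w = w*H² + w = w + w*H²)
-97*(134 + n(1, -7)) = -97*(134 - 7*(1 + 1²)) = -97*(134 - 7*(1 + 1)) = -97*(134 - 7*2) = -97*(134 - 14) = -97*120 = -11640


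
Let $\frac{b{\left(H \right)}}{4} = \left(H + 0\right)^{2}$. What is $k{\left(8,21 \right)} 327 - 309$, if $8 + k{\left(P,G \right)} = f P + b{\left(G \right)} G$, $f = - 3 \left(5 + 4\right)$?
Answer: $12039831$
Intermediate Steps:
$f = -27$ ($f = \left(-3\right) 9 = -27$)
$b{\left(H \right)} = 4 H^{2}$ ($b{\left(H \right)} = 4 \left(H + 0\right)^{2} = 4 H^{2}$)
$k{\left(P,G \right)} = -8 - 27 P + 4 G^{3}$ ($k{\left(P,G \right)} = -8 + \left(- 27 P + 4 G^{2} G\right) = -8 + \left(- 27 P + 4 G^{3}\right) = -8 - 27 P + 4 G^{3}$)
$k{\left(8,21 \right)} 327 - 309 = \left(-8 - 216 + 4 \cdot 21^{3}\right) 327 - 309 = \left(-8 - 216 + 4 \cdot 9261\right) 327 - 309 = \left(-8 - 216 + 37044\right) 327 - 309 = 36820 \cdot 327 - 309 = 12040140 - 309 = 12039831$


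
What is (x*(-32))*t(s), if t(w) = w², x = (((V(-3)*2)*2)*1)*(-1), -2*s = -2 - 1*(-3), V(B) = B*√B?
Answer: -96*I*√3 ≈ -166.28*I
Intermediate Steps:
V(B) = B^(3/2)
s = -½ (s = -(-2 - 1*(-3))/2 = -(-2 + 3)/2 = -½*1 = -½ ≈ -0.50000)
x = 12*I*√3 (x = ((((-3)^(3/2)*2)*2)*1)*(-1) = (((-3*I*√3*2)*2)*1)*(-1) = ((-6*I*√3*2)*1)*(-1) = (-12*I*√3*1)*(-1) = -12*I*√3*(-1) = 12*I*√3 ≈ 20.785*I)
(x*(-32))*t(s) = ((12*I*√3)*(-32))*(-½)² = -384*I*√3*(¼) = -96*I*√3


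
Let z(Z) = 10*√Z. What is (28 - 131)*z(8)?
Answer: -2060*√2 ≈ -2913.3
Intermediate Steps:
(28 - 131)*z(8) = (28 - 131)*(10*√8) = -1030*2*√2 = -2060*√2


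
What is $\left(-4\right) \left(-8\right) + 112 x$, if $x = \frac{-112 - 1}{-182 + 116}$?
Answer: $\frac{7384}{33} \approx 223.76$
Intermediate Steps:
$x = \frac{113}{66}$ ($x = - \frac{113}{-66} = \left(-113\right) \left(- \frac{1}{66}\right) = \frac{113}{66} \approx 1.7121$)
$\left(-4\right) \left(-8\right) + 112 x = \left(-4\right) \left(-8\right) + 112 \cdot \frac{113}{66} = 32 + \frac{6328}{33} = \frac{7384}{33}$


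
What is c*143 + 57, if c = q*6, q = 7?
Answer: 6063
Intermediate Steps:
c = 42 (c = 7*6 = 42)
c*143 + 57 = 42*143 + 57 = 6006 + 57 = 6063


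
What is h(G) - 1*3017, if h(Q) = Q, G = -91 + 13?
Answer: -3095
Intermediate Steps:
G = -78
h(G) - 1*3017 = -78 - 1*3017 = -78 - 3017 = -3095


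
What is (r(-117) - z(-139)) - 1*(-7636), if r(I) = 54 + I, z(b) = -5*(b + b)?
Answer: 6183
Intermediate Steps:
z(b) = -10*b
(r(-117) - z(-139)) - 1*(-7636) = ((54 - 117) - (-10)*(-139)) - 1*(-7636) = (-63 - 1*1390) + 7636 = (-63 - 1390) + 7636 = -1453 + 7636 = 6183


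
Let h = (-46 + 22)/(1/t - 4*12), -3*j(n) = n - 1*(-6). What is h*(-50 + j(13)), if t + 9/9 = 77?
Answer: -102752/3647 ≈ -28.174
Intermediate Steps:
t = 76 (t = -1 + 77 = 76)
j(n) = -2 - n/3 (j(n) = -(n - 1*(-6))/3 = -(n + 6)/3 = -(6 + n)/3 = -2 - n/3)
h = 1824/3647 (h = (-46 + 22)/(1/76 - 4*12) = -24/(1/76 - 48) = -24/(-3647/76) = -24*(-76/3647) = 1824/3647 ≈ 0.50014)
h*(-50 + j(13)) = 1824*(-50 + (-2 - ⅓*13))/3647 = 1824*(-50 + (-2 - 13/3))/3647 = 1824*(-50 - 19/3)/3647 = (1824/3647)*(-169/3) = -102752/3647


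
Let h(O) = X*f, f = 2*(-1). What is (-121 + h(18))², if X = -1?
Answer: 14161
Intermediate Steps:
f = -2
h(O) = 2 (h(O) = -1*(-2) = 2)
(-121 + h(18))² = (-121 + 2)² = (-119)² = 14161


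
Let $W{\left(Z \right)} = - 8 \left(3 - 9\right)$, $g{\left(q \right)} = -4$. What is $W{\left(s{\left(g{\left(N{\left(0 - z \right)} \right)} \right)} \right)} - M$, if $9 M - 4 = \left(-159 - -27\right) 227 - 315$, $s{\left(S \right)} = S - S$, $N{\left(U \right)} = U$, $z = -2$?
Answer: $\frac{30707}{9} \approx 3411.9$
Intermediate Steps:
$s{\left(S \right)} = 0$
$W{\left(Z \right)} = 48$ ($W{\left(Z \right)} = \left(-8\right) \left(-6\right) = 48$)
$M = - \frac{30275}{9}$ ($M = \frac{4}{9} + \frac{\left(-159 - -27\right) 227 - 315}{9} = \frac{4}{9} + \frac{\left(-159 + 27\right) 227 - 315}{9} = \frac{4}{9} + \frac{\left(-132\right) 227 - 315}{9} = \frac{4}{9} + \frac{-29964 - 315}{9} = \frac{4}{9} + \frac{1}{9} \left(-30279\right) = \frac{4}{9} - \frac{10093}{3} = - \frac{30275}{9} \approx -3363.9$)
$W{\left(s{\left(g{\left(N{\left(0 - z \right)} \right)} \right)} \right)} - M = 48 - - \frac{30275}{9} = 48 + \frac{30275}{9} = \frac{30707}{9}$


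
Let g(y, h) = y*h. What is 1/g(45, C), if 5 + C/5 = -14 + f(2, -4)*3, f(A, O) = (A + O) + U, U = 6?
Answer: -1/1575 ≈ -0.00063492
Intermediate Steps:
f(A, O) = 6 + A + O (f(A, O) = (A + O) + 6 = 6 + A + O)
C = -35 (C = -25 + 5*(-14 + (6 + 2 - 4)*3) = -25 + 5*(-14 + 4*3) = -25 + 5*(-14 + 12) = -25 + 5*(-2) = -25 - 10 = -35)
g(y, h) = h*y
1/g(45, C) = 1/(-35*45) = 1/(-1575) = -1/1575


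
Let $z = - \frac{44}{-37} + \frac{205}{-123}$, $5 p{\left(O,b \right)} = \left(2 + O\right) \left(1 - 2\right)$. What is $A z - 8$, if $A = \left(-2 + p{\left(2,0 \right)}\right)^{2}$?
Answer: $- \frac{32588}{2775} \approx -11.743$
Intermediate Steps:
$p{\left(O,b \right)} = - \frac{2}{5} - \frac{O}{5}$ ($p{\left(O,b \right)} = \frac{\left(2 + O\right) \left(1 - 2\right)}{5} = \frac{\left(2 + O\right) \left(-1\right)}{5} = \frac{-2 - O}{5} = - \frac{2}{5} - \frac{O}{5}$)
$A = \frac{196}{25}$ ($A = \left(-2 - \frac{4}{5}\right)^{2} = \left(- \frac{14}{5}\right)^{2} = \frac{196}{25} \approx 7.84$)
$z = - \frac{53}{111}$ ($z = \left(-44\right) \left(- \frac{1}{37}\right) + 205 \left(- \frac{1}{123}\right) = \frac{44}{37} - \frac{5}{3} = - \frac{53}{111} \approx -0.47748$)
$A z - 8 = \frac{196}{25} \left(- \frac{53}{111}\right) - 8 = - \frac{10388}{2775} - 8 = - \frac{32588}{2775}$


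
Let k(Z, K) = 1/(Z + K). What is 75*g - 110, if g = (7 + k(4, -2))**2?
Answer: 16435/4 ≈ 4108.8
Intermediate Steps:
k(Z, K) = 1/(K + Z)
g = 225/4 (g = (7 + 1/(-2 + 4))**2 = (7 + 1/2)**2 = (15/2)**2 = 225/4 ≈ 56.250)
75*g - 110 = 75*(225/4) - 110 = 16875/4 - 110 = 16435/4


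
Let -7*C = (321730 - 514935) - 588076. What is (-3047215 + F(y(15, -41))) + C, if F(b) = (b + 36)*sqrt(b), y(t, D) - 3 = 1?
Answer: -20548664/7 ≈ -2.9355e+6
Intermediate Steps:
y(t, D) = 4 (y(t, D) = 3 + 1 = 4)
F(b) = sqrt(b)*(36 + b) (F(b) = (36 + b)*sqrt(b) = sqrt(b)*(36 + b))
C = 781281/7 (C = -((321730 - 514935) - 588076)/7 = -(-193205 - 588076)/7 = -1/7*(-781281) = 781281/7 ≈ 1.1161e+5)
(-3047215 + F(y(15, -41))) + C = (-3047215 + sqrt(4)*(36 + 4)) + 781281/7 = (-3047215 + 2*40) + 781281/7 = (-3047215 + 80) + 781281/7 = -3047135 + 781281/7 = -20548664/7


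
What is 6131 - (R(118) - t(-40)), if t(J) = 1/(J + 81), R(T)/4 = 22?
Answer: 247764/41 ≈ 6043.0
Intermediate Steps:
R(T) = 88 (R(T) = 4*22 = 88)
t(J) = 1/(81 + J)
6131 - (R(118) - t(-40)) = 6131 - (88 - 1/(81 - 40)) = 6131 - (88 - 1/41) = 6131 - 1*3607/41 = 6131 - 3607/41 = 247764/41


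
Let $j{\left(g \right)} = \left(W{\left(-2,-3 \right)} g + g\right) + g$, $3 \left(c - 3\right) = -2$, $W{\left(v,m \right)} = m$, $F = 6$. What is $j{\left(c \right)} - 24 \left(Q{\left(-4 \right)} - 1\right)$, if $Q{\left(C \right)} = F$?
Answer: $- \frac{367}{3} \approx -122.33$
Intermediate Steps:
$Q{\left(C \right)} = 6$
$c = \frac{7}{3}$ ($c = 3 + \frac{1}{3} \left(-2\right) = 3 - \frac{2}{3} = \frac{7}{3} \approx 2.3333$)
$j{\left(g \right)} = - g$ ($j{\left(g \right)} = \left(- 3 g + g\right) + g = - 2 g + g = - g$)
$j{\left(c \right)} - 24 \left(Q{\left(-4 \right)} - 1\right) = \left(-1\right) \frac{7}{3} - 24 \left(6 - 1\right) = - \frac{7}{3} - 120 = - \frac{367}{3}$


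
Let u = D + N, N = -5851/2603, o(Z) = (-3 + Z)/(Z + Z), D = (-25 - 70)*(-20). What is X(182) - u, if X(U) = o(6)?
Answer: -19756793/10412 ≈ -1897.5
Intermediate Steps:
D = 1900 (D = -95*(-20) = 1900)
o(Z) = (-3 + Z)/(2*Z) (o(Z) = (-3 + Z)/((2*Z)) = (-3 + Z)*(1/(2*Z)) = (-3 + Z)/(2*Z))
X(U) = ¼ (X(U) = (½)*(-3 + 6)/6 = (½)*(⅙)*3 = ¼)
N = -5851/2603 (N = -5851*1/2603 = -5851/2603 ≈ -2.2478)
u = 4939849/2603 (u = 1900 - 5851/2603 = 4939849/2603 ≈ 1897.8)
X(182) - u = ¼ - 1*4939849/2603 = ¼ - 4939849/2603 = -19756793/10412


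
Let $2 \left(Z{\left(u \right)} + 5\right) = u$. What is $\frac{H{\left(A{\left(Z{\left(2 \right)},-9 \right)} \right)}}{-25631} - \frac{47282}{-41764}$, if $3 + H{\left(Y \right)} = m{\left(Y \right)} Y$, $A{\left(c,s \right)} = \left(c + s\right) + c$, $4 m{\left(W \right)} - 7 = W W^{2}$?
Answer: $\frac{85302488}{267613271} \approx 0.31875$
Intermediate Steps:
$Z{\left(u \right)} = -5 + \frac{u}{2}$
$m{\left(W \right)} = \frac{7}{4} + \frac{W^{3}}{4}$ ($m{\left(W \right)} = \frac{7}{4} + \frac{W W^{2}}{4} = \frac{7}{4} + \frac{W^{3}}{4}$)
$A{\left(c,s \right)} = s + 2 c$
$H{\left(Y \right)} = -3 + Y \left(\frac{7}{4} + \frac{Y^{3}}{4}\right)$ ($H{\left(Y \right)} = -3 + \left(\frac{7}{4} + \frac{Y^{3}}{4}\right) Y = -3 + Y \left(\frac{7}{4} + \frac{Y^{3}}{4}\right)$)
$\frac{H{\left(A{\left(Z{\left(2 \right)},-9 \right)} \right)}}{-25631} - \frac{47282}{-41764} = \frac{-3 + \frac{\left(-9 + 2 \left(-5 + \frac{1}{2} \cdot 2\right)\right) \left(7 + \left(-9 + 2 \left(-5 + \frac{1}{2} \cdot 2\right)\right)^{3}\right)}{4}}{-25631} - \frac{47282}{-41764} = \left(-3 + \frac{\left(-9 + 2 \left(-5 + 1\right)\right) \left(7 + \left(-9 + 2 \left(-5 + 1\right)\right)^{3}\right)}{4}\right) \left(- \frac{1}{25631}\right) - - \frac{23641}{20882} = \left(-3 + \frac{\left(-9 + 2 \left(-4\right)\right) \left(7 + \left(-9 + 2 \left(-4\right)\right)^{3}\right)}{4}\right) \left(- \frac{1}{25631}\right) + \frac{23641}{20882} = \left(-3 + \frac{\left(-9 - 8\right) \left(7 + \left(-9 - 8\right)^{3}\right)}{4}\right) \left(- \frac{1}{25631}\right) + \frac{23641}{20882} = \left(-3 + \frac{1}{4} \left(-17\right) \left(7 + \left(-17\right)^{3}\right)\right) \left(- \frac{1}{25631}\right) + \frac{23641}{20882} = \left(-3 + \frac{1}{4} \left(-17\right) \left(7 - 4913\right)\right) \left(- \frac{1}{25631}\right) + \frac{23641}{20882} = \left(-3 + \frac{1}{4} \left(-17\right) \left(-4906\right)\right) \left(- \frac{1}{25631}\right) + \frac{23641}{20882} = \left(-3 + \frac{41701}{2}\right) \left(- \frac{1}{25631}\right) + \frac{23641}{20882} = \frac{41695}{2} \left(- \frac{1}{25631}\right) + \frac{23641}{20882} = - \frac{41695}{51262} + \frac{23641}{20882} = \frac{85302488}{267613271}$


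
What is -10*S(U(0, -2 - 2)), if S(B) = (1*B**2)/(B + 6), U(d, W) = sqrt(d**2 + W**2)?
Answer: -16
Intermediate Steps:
U(d, W) = sqrt(W**2 + d**2)
S(B) = B**2/(6 + B)
-10*S(U(0, -2 - 2)) = -10*(sqrt((-2 - 2)**2 + 0**2))**2/(6 + sqrt((-2 - 2)**2 + 0**2)) = -10*(sqrt((-4)**2 + 0))**2/(6 + sqrt((-4)**2 + 0)) = -10*(sqrt(16 + 0))**2/(6 + sqrt(16 + 0)) = -10*(sqrt(16))**2/(6 + sqrt(16)) = -10*4**2/(6 + 4) = -160/10 = -10*8/5 = -16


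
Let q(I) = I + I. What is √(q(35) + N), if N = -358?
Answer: 12*I*√2 ≈ 16.971*I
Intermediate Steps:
q(I) = 2*I
√(q(35) + N) = √(2*35 - 358) = √(70 - 358) = √(-288) = 12*I*√2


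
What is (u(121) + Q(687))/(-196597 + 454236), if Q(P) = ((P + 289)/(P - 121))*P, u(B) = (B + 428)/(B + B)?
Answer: 81287319/17644664554 ≈ 0.0046069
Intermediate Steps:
u(B) = (428 + B)/(2*B) (u(B) = (428 + B)/((2*B)) = (428 + B)*(1/(2*B)) = (428 + B)/(2*B))
Q(P) = P*(289 + P)/(-121 + P) (Q(P) = ((289 + P)/(-121 + P))*P = P*(289 + P)/(-121 + P))
(u(121) + Q(687))/(-196597 + 454236) = ((1/2)*(428 + 121)/121 + 687*(289 + 687)/(-121 + 687))/(-196597 + 454236) = ((1/2)*(1/121)*549 + 687*976/566)/257639 = (549/242 + 687*(1/566)*976)*(1/257639) = (549/242 + 335256/283)*(1/257639) = (81287319/68486)*(1/257639) = 81287319/17644664554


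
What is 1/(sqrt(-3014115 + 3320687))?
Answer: sqrt(76643)/153286 ≈ 0.0018061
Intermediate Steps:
1/(sqrt(-3014115 + 3320687)) = 1/(sqrt(306572)) = 1/(2*sqrt(76643)) = sqrt(76643)/153286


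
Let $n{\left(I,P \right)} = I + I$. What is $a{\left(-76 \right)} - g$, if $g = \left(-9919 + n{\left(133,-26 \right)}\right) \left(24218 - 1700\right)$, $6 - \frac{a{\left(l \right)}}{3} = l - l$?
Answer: $217366272$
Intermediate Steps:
$n{\left(I,P \right)} = 2 I$
$a{\left(l \right)} = 18$ ($a{\left(l \right)} = 18 - 3 \left(l - l\right) = 18 - 0 = 18 + 0 = 18$)
$g = -217366254$ ($g = \left(-9919 + 2 \cdot 133\right) \left(24218 - 1700\right) = \left(-9919 + 266\right) 22518 = \left(-9653\right) 22518 = -217366254$)
$a{\left(-76 \right)} - g = 18 - -217366254 = 18 + 217366254 = 217366272$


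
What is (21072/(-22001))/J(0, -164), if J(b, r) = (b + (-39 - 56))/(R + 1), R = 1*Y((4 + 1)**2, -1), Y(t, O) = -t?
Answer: -505728/2090095 ≈ -0.24196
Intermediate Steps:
R = -25 (R = 1*(-(4 + 1)**2) = 1*(-1*5**2) = 1*(-1*25) = 1*(-25) = -25)
J(b, r) = 95/24 - b/24 (J(b, r) = (b + (-39 - 56))/(-25 + 1) = (b - 95)/(-24) = (-95 + b)*(-1/24) = 95/24 - b/24)
(21072/(-22001))/J(0, -164) = (21072/(-22001))/(95/24 - 1/24*0) = (21072*(-1/22001))/(95/24 + 0) = -21072/(22001*95/24) = -21072/22001*24/95 = -505728/2090095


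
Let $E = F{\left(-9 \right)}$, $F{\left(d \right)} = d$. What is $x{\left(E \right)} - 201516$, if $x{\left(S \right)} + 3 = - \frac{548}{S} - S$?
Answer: $- \frac{1813042}{9} \approx -2.0145 \cdot 10^{5}$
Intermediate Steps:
$E = -9$
$x{\left(S \right)} = -3 - S - \frac{548}{S}$ ($x{\left(S \right)} = -3 - \left(S + \frac{548}{S}\right) = -3 - S - \frac{548}{S}$)
$x{\left(E \right)} - 201516 = \left(-3 - -9 - \frac{548}{-9}\right) - 201516 = \left(-3 + 9 - - \frac{548}{9}\right) - 201516 = \left(-3 + 9 + \frac{548}{9}\right) - 201516 = \frac{602}{9} - 201516 = - \frac{1813042}{9}$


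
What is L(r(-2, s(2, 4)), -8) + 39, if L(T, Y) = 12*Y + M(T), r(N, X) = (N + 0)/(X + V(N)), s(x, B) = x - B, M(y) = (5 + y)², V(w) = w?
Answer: -107/4 ≈ -26.750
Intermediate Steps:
r(N, X) = N/(N + X) (r(N, X) = (N + 0)/(X + N) = N/(N + X))
L(T, Y) = (5 + T)² + 12*Y (L(T, Y) = 12*Y + (5 + T)² = (5 + T)² + 12*Y)
L(r(-2, s(2, 4)), -8) + 39 = ((5 - 2/(-2 + (2 - 1*4)))² + 12*(-8)) + 39 = ((5 - 2/(-2 + (2 - 4)))² - 96) + 39 = ((5 - 2/(-2 - 2))² - 96) + 39 = ((5 - 2/(-4))² - 96) + 39 = ((5 - 2*(-¼))² - 96) + 39 = ((5 + ½)² - 96) + 39 = ((11/2)² - 96) + 39 = (121/4 - 96) + 39 = -263/4 + 39 = -107/4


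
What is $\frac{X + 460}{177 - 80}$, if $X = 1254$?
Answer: $\frac{1714}{97} \approx 17.67$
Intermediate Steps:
$\frac{X + 460}{177 - 80} = \frac{1254 + 460}{177 - 80} = \frac{1714}{97}$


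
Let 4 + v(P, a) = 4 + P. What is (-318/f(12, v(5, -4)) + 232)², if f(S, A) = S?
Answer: 168921/4 ≈ 42230.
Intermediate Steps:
v(P, a) = P (v(P, a) = -4 + (4 + P) = P)
(-318/f(12, v(5, -4)) + 232)² = (-318/12 + 232)² = (-318*1/12 + 232)² = (-53/2 + 232)² = (411/2)² = 168921/4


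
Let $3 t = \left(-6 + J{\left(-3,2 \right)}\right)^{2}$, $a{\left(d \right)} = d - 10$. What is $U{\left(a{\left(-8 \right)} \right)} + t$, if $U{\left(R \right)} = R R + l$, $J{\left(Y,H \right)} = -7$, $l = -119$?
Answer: $\frac{784}{3} \approx 261.33$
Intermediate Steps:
$a{\left(d \right)} = -10 + d$
$t = \frac{169}{3}$ ($t = \frac{\left(-6 - 7\right)^{2}}{3} = \frac{\left(-13\right)^{2}}{3} = \frac{1}{3} \cdot 169 = \frac{169}{3} \approx 56.333$)
$U{\left(R \right)} = -119 + R^{2}$ ($U{\left(R \right)} = R R - 119 = R^{2} - 119 = -119 + R^{2}$)
$U{\left(a{\left(-8 \right)} \right)} + t = \left(-119 + \left(-10 - 8\right)^{2}\right) + \frac{169}{3} = \left(-119 + \left(-18\right)^{2}\right) + \frac{169}{3} = \left(-119 + 324\right) + \frac{169}{3} = 205 + \frac{169}{3} = \frac{784}{3}$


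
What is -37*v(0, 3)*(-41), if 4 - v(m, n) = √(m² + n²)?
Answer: 1517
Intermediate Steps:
v(m, n) = 4 - √(m² + n²)
-37*v(0, 3)*(-41) = -37*(4 - √(0² + 3²))*(-41) = -37*(4 - √(0 + 9))*(-41) = -37*(4 - √9)*(-41) = -37*(4 - 1*3)*(-41) = -37*(4 - 3)*(-41) = -37*1*(-41) = -37*(-41) = 1517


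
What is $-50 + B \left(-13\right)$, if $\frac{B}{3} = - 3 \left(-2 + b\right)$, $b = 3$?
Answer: $67$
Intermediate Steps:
$B = -9$ ($B = 3 \left(- 3 \left(-2 + 3\right)\right) = 3 \left(\left(-3\right) 1\right) = 3 \left(-3\right) = -9$)
$-50 + B \left(-13\right) = -50 - -117 = -50 + 117 = 67$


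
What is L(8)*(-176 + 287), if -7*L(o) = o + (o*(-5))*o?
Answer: 34632/7 ≈ 4947.4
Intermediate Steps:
L(o) = -o/7 + 5*o²/7 (L(o) = -(o + (o*(-5))*o)/7 = -(o + (-5*o)*o)/7 = -(o - 5*o²)/7 = -o/7 + 5*o²/7)
L(8)*(-176 + 287) = ((⅐)*8*(-1 + 5*8))*(-176 + 287) = ((⅐)*8*(-1 + 40))*111 = ((⅐)*8*39)*111 = (312/7)*111 = 34632/7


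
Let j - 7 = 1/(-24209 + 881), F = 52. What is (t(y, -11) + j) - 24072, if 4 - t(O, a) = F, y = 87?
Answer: -562508065/23328 ≈ -24113.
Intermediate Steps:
t(O, a) = -48 (t(O, a) = 4 - 1*52 = 4 - 52 = -48)
j = 163295/23328 (j = 7 + 1/(-24209 + 881) = 7 + 1/(-23328) = 7 - 1/23328 = 163295/23328 ≈ 7.0000)
(t(y, -11) + j) - 24072 = (-48 + 163295/23328) - 24072 = -956449/23328 - 24072 = -562508065/23328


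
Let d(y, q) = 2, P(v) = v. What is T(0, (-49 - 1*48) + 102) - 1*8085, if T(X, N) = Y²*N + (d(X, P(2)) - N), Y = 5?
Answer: -7963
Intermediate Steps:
T(X, N) = 2 + 24*N (T(X, N) = 5²*N + (2 - N) = 25*N + (2 - N) = 2 + 24*N)
T(0, (-49 - 1*48) + 102) - 1*8085 = (2 + 24*((-49 - 1*48) + 102)) - 1*8085 = (2 + 24*((-49 - 48) + 102)) - 8085 = (2 + 24*(-97 + 102)) - 8085 = (2 + 24*5) - 8085 = (2 + 120) - 8085 = 122 - 8085 = -7963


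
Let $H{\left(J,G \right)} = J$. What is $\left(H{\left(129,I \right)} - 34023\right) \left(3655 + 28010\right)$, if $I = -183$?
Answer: $-1073253510$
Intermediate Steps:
$\left(H{\left(129,I \right)} - 34023\right) \left(3655 + 28010\right) = \left(129 - 34023\right) \left(3655 + 28010\right) = \left(-33894\right) 31665 = -1073253510$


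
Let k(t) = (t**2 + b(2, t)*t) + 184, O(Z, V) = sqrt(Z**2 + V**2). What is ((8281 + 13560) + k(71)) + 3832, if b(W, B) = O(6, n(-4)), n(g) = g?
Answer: 30898 + 142*sqrt(13) ≈ 31410.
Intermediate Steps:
O(Z, V) = sqrt(V**2 + Z**2)
b(W, B) = 2*sqrt(13) (b(W, B) = sqrt((-4)**2 + 6**2) = sqrt(16 + 36) = sqrt(52) = 2*sqrt(13))
k(t) = 184 + t**2 + 2*t*sqrt(13) (k(t) = (t**2 + (2*sqrt(13))*t) + 184 = (t**2 + 2*t*sqrt(13)) + 184 = 184 + t**2 + 2*t*sqrt(13))
((8281 + 13560) + k(71)) + 3832 = ((8281 + 13560) + (184 + 71**2 + 2*71*sqrt(13))) + 3832 = (21841 + (184 + 5041 + 142*sqrt(13))) + 3832 = (21841 + (5225 + 142*sqrt(13))) + 3832 = (27066 + 142*sqrt(13)) + 3832 = 30898 + 142*sqrt(13)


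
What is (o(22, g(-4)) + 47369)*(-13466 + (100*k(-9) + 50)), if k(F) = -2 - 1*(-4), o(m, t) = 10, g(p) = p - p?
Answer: -626160864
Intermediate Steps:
g(p) = 0
k(F) = 2 (k(F) = -2 + 4 = 2)
(o(22, g(-4)) + 47369)*(-13466 + (100*k(-9) + 50)) = (10 + 47369)*(-13466 + (100*2 + 50)) = 47379*(-13466 + (200 + 50)) = 47379*(-13466 + 250) = 47379*(-13216) = -626160864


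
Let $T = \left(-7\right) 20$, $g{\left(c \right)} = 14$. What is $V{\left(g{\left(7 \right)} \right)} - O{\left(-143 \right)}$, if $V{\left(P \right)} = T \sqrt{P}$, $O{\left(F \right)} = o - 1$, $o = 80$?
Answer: $-79 - 140 \sqrt{14} \approx -602.83$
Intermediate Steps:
$O{\left(F \right)} = 79$ ($O{\left(F \right)} = 80 - 1 = 79$)
$T = -140$
$V{\left(P \right)} = - 140 \sqrt{P}$
$V{\left(g{\left(7 \right)} \right)} - O{\left(-143 \right)} = - 140 \sqrt{14} - 79 = -79 - 140 \sqrt{14}$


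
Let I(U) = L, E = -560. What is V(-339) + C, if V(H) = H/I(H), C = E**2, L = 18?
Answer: 1881487/6 ≈ 3.1358e+5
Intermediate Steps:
C = 313600 (C = (-560)**2 = 313600)
I(U) = 18
V(H) = H/18
V(-339) + C = (1/18)*(-339) + 313600 = -113/6 + 313600 = 1881487/6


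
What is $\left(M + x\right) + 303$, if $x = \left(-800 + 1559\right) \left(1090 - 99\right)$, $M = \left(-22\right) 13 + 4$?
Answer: $752190$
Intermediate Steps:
$M = -282$ ($M = -286 + 4 = -282$)
$x = 752169$ ($x = 759 \cdot 991 = 752169$)
$\left(M + x\right) + 303 = \left(-282 + 752169\right) + 303 = 751887 + 303 = 752190$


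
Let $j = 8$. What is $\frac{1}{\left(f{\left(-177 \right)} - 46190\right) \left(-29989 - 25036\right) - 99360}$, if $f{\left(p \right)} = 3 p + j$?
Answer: $\frac{1}{2570283465} \approx 3.8906 \cdot 10^{-10}$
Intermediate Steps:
$f{\left(p \right)} = 8 + 3 p$ ($f{\left(p \right)} = 3 p + 8 = 8 + 3 p$)
$\frac{1}{\left(f{\left(-177 \right)} - 46190\right) \left(-29989 - 25036\right) - 99360} = \frac{1}{\left(\left(8 + 3 \left(-177\right)\right) - 46190\right) \left(-29989 - 25036\right) - 99360} = \frac{1}{\left(\left(8 - 531\right) - 46190\right) \left(-29989 - 25036\right) - 99360} = \frac{1}{\left(-523 - 46190\right) \left(-55025\right) - 99360} = \frac{1}{\left(-46713\right) \left(-55025\right) - 99360} = \frac{1}{2570382825 - 99360} = \frac{1}{2570283465}$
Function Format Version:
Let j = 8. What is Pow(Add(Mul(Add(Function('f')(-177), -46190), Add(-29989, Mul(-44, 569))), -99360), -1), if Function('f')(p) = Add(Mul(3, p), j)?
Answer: Rational(1, 2570283465) ≈ 3.8906e-10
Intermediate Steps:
Function('f')(p) = Add(8, Mul(3, p)) (Function('f')(p) = Add(Mul(3, p), 8) = Add(8, Mul(3, p)))
Pow(Add(Mul(Add(Function('f')(-177), -46190), Add(-29989, Mul(-44, 569))), -99360), -1) = Pow(Add(Mul(Add(Add(8, Mul(3, -177)), -46190), Add(-29989, Mul(-44, 569))), -99360), -1) = Pow(Add(Mul(Add(Add(8, -531), -46190), Add(-29989, -25036)), -99360), -1) = Pow(Add(Mul(Add(-523, -46190), -55025), -99360), -1) = Pow(Add(Mul(-46713, -55025), -99360), -1) = Pow(Add(2570382825, -99360), -1) = Pow(2570283465, -1) = Rational(1, 2570283465)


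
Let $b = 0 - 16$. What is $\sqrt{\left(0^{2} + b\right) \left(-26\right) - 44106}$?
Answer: $i \sqrt{43690} \approx 209.02 i$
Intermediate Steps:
$b = -16$ ($b = 0 - 16 = -16$)
$\sqrt{\left(0^{2} + b\right) \left(-26\right) - 44106} = \sqrt{\left(0^{2} - 16\right) \left(-26\right) - 44106} = \sqrt{\left(0 - 16\right) \left(-26\right) - 44106} = \sqrt{\left(-16\right) \left(-26\right) - 44106} = \sqrt{416 - 44106} = \sqrt{-43690} = i \sqrt{43690}$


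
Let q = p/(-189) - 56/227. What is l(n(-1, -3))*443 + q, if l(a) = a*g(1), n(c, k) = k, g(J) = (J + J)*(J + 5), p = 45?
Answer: -76026427/4767 ≈ -15948.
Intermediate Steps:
g(J) = 2*J*(5 + J) (g(J) = (2*J)*(5 + J) = 2*J*(5 + J))
l(a) = 12*a (l(a) = a*(2*1*(5 + 1)) = a*(2*1*6) = a*12 = 12*a)
q = -2311/4767 (q = 45/(-189) - 56/227 = 45*(-1/189) - 56*1/227 = -5/21 - 56/227 = -2311/4767 ≈ -0.48479)
l(n(-1, -3))*443 + q = (12*(-3))*443 - 2311/4767 = -36*443 - 2311/4767 = -15948 - 2311/4767 = -76026427/4767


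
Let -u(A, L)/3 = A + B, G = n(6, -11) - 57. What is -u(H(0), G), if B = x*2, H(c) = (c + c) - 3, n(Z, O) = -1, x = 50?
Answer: 291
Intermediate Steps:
H(c) = -3 + 2*c (H(c) = 2*c - 3 = -3 + 2*c)
G = -58 (G = -1 - 57 = -58)
B = 100 (B = 50*2 = 100)
u(A, L) = -300 - 3*A (u(A, L) = -3*(A + 100) = -3*(100 + A) = -300 - 3*A)
-u(H(0), G) = -(-300 - 3*(-3 + 2*0)) = -(-300 - 3*(-3 + 0)) = -(-300 - 3*(-3)) = -(-300 + 9) = -1*(-291) = 291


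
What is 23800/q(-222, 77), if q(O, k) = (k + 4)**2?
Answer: 23800/6561 ≈ 3.6275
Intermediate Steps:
q(O, k) = (4 + k)**2
23800/q(-222, 77) = 23800/((4 + 77)**2) = 23800/(81**2) = 23800/6561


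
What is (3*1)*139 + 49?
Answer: 466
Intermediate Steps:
(3*1)*139 + 49 = 3*139 + 49 = 417 + 49 = 466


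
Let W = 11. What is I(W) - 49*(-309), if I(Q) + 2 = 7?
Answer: 15146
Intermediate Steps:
I(Q) = 5 (I(Q) = -2 + 7 = 5)
I(W) - 49*(-309) = 5 - 49*(-309) = 5 + 15141 = 15146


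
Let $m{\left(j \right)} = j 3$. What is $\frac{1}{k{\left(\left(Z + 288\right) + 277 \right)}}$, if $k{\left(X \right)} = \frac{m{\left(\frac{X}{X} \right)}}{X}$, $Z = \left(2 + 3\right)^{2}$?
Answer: $\frac{590}{3} \approx 196.67$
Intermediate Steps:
$m{\left(j \right)} = 3 j$
$Z = 25$ ($Z = 5^{2} = 25$)
$k{\left(X \right)} = \frac{3}{X}$ ($k{\left(X \right)} = \frac{3 \frac{X}{X}}{X} = \frac{3 \cdot 1}{X} = \frac{3}{X}$)
$\frac{1}{k{\left(\left(Z + 288\right) + 277 \right)}} = \frac{1}{3 \frac{1}{\left(25 + 288\right) + 277}} = \frac{1}{3 \frac{1}{313 + 277}} = \frac{1}{3 \cdot \frac{1}{590}} = \frac{1}{\frac{3}{590}} = \frac{590}{3}$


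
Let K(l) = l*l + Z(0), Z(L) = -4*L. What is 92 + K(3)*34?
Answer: 398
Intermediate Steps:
K(l) = l² (K(l) = l*l - 4*0 = l² + 0 = l²)
92 + K(3)*34 = 92 + 3²*34 = 92 + 9*34 = 92 + 306 = 398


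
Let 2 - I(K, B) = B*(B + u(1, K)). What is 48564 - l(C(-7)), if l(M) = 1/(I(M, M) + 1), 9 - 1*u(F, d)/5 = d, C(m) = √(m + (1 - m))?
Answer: 1845433/38 ≈ 48564.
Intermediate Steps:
C(m) = 1 (C(m) = √1 = 1)
u(F, d) = 45 - 5*d
I(K, B) = 2 - B*(45 + B - 5*K) (I(K, B) = 2 - B*(B + (45 - 5*K)) = 2 - B*(45 + B - 5*K))
l(M) = 1/(3 - M² + 5*M*(-9 + M)) (l(M) = 1/((2 - M² + 5*M*(-9 + M)) + 1) = 1/(3 - M² + 5*M*(-9 + M)))
48564 - l(C(-7)) = 48564 - 1/(3 - 45*1 + 4*1²) = 48564 - 1/(3 - 45 + 4*1) = 48564 - 1/(3 - 45 + 4) = 48564 - 1/(-38) = 48564 - 1*(-1/38) = 48564 + 1/38 = 1845433/38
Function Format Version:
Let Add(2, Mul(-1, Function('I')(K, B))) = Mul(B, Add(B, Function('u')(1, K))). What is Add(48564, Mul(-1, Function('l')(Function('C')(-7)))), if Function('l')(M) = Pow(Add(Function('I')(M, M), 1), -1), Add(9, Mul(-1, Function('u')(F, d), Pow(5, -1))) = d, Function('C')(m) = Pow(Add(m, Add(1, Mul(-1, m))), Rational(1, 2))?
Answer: Rational(1845433, 38) ≈ 48564.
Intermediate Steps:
Function('C')(m) = 1 (Function('C')(m) = Pow(1, Rational(1, 2)) = 1)
Function('u')(F, d) = Add(45, Mul(-5, d))
Function('I')(K, B) = Add(2, Mul(-1, B, Add(45, B, Mul(-5, K)))) (Function('I')(K, B) = Add(2, Mul(-1, Mul(B, Add(B, Add(45, Mul(-5, K)))))) = Add(2, Mul(-1, Mul(B, Add(45, B, Mul(-5, K))))) = Add(2, Mul(-1, B, Add(45, B, Mul(-5, K)))))
Function('l')(M) = Pow(Add(3, Mul(-1, Pow(M, 2)), Mul(5, M, Add(-9, M))), -1) (Function('l')(M) = Pow(Add(Add(2, Mul(-1, Pow(M, 2)), Mul(5, M, Add(-9, M))), 1), -1) = Pow(Add(3, Mul(-1, Pow(M, 2)), Mul(5, M, Add(-9, M))), -1))
Add(48564, Mul(-1, Function('l')(Function('C')(-7)))) = Add(48564, Mul(-1, Pow(Add(3, Mul(-45, 1), Mul(4, Pow(1, 2))), -1))) = Add(48564, Mul(-1, Pow(Add(3, -45, Mul(4, 1)), -1))) = Add(48564, Mul(-1, Pow(Add(3, -45, 4), -1))) = Add(48564, Mul(-1, Pow(-38, -1))) = Add(48564, Mul(-1, Rational(-1, 38))) = Add(48564, Rational(1, 38)) = Rational(1845433, 38)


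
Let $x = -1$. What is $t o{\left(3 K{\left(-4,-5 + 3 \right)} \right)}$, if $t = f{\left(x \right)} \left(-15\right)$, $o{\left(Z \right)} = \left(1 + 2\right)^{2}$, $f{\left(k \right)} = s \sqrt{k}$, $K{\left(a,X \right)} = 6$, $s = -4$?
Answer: $540 i \approx 540.0 i$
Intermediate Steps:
$f{\left(k \right)} = - 4 \sqrt{k}$
$o{\left(Z \right)} = 9$ ($o{\left(Z \right)} = 3^{2} = 9$)
$t = 60 i$ ($t = - 4 \sqrt{-1} \left(-15\right) = - 4 i \left(-15\right) = 60 i \approx 60.0 i$)
$t o{\left(3 K{\left(-4,-5 + 3 \right)} \right)} = 60 i 9 = 540 i$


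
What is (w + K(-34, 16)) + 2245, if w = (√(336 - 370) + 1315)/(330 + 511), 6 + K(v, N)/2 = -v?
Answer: 1936456/841 + I*√34/841 ≈ 2302.6 + 0.0069334*I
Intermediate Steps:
K(v, N) = -12 - 2*v (K(v, N) = -12 + 2*(-v) = -12 - 2*v)
w = 1315/841 + I*√34/841 (w = (√(-34) + 1315)/841 = (I*√34 + 1315)*(1/841) = (1315 + I*√34)*(1/841) = 1315/841 + I*√34/841 ≈ 1.5636 + 0.0069334*I)
(w + K(-34, 16)) + 2245 = ((1315/841 + I*√34/841) + (-12 - 2*(-34))) + 2245 = ((1315/841 + I*√34/841) + (-12 + 68)) + 2245 = ((1315/841 + I*√34/841) + 56) + 2245 = (48411/841 + I*√34/841) + 2245 = 1936456/841 + I*√34/841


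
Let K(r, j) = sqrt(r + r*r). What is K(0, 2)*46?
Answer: 0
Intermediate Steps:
K(r, j) = sqrt(r + r**2)
K(0, 2)*46 = sqrt(0*(1 + 0))*46 = sqrt(0*1)*46 = sqrt(0)*46 = 0*46 = 0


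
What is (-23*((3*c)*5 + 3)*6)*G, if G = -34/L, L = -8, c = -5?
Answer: 42228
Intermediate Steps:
G = 17/4 (G = -34/(-8) = -34*(-⅛) = 17/4 ≈ 4.2500)
(-23*((3*c)*5 + 3)*6)*G = -23*((3*(-5))*5 + 3)*6*(17/4) = -23*(-15*5 + 3)*6*(17/4) = -23*(-75 + 3)*6*(17/4) = -(-1656)*6*(17/4) = -23*(-432)*(17/4) = 9936*(17/4) = 42228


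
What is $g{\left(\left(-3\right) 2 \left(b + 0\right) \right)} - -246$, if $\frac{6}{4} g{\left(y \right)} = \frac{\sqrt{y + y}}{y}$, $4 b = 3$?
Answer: $246 - \frac{4 i}{9} \approx 246.0 - 0.44444 i$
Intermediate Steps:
$b = \frac{3}{4}$ ($b = \frac{1}{4} \cdot 3 = \frac{3}{4} \approx 0.75$)
$g{\left(y \right)} = \frac{2 \sqrt{2}}{3 \sqrt{y}}$ ($g{\left(y \right)} = \frac{2 \frac{\sqrt{y + y}}{y}}{3} = \frac{2 \frac{\sqrt{2 y}}{y}}{3} = \frac{2 \frac{\sqrt{2} \sqrt{y}}{y}}{3} = \frac{2 \frac{\sqrt{2}}{\sqrt{y}}}{3} = \frac{2 \sqrt{2}}{3 \sqrt{y}}$)
$g{\left(\left(-3\right) 2 \left(b + 0\right) \right)} - -246 = \frac{2 \sqrt{2}}{3 \sqrt{\frac{3}{4} + 0} i \sqrt{6}} - -246 = \frac{2 \sqrt{2}}{3 \frac{3 i \sqrt{2}}{2}} + 246 = \frac{2 \sqrt{2} \left(- \frac{i \sqrt{2}}{3}\right)}{3} + 246 = - \frac{4 i}{9} + 246 = 246 - \frac{4 i}{9}$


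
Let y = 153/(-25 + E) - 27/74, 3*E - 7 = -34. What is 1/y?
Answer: -37/180 ≈ -0.20556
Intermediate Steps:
E = -9 (E = 7/3 + (⅓)*(-34) = 7/3 - 34/3 = -9)
y = -180/37 (y = 153/(-25 - 9) - 27/74 = 153/(-34) - 27*1/74 = -1/34*153 - 27/74 = -9/2 - 27/74 = -180/37 ≈ -4.8649)
1/y = 1/(-180/37) = -37/180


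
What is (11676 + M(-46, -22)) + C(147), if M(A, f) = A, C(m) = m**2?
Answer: 33239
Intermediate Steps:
(11676 + M(-46, -22)) + C(147) = (11676 - 46) + 147**2 = 11630 + 21609 = 33239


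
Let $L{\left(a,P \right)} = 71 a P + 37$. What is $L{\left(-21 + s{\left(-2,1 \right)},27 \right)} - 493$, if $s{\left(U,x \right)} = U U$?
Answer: $-33045$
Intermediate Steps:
$s{\left(U,x \right)} = U^{2}$
$L{\left(a,P \right)} = 37 + 71 P a$ ($L{\left(a,P \right)} = 71 P a + 37 = 37 + 71 P a$)
$L{\left(-21 + s{\left(-2,1 \right)},27 \right)} - 493 = \left(37 + 71 \cdot 27 \left(-21 + \left(-2\right)^{2}\right)\right) - 493 = \left(37 + 71 \cdot 27 \left(-21 + 4\right)\right) - 493 = \left(37 + 71 \cdot 27 \left(-17\right)\right) - 493 = \left(37 - 32589\right) - 493 = -32552 - 493 = -33045$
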